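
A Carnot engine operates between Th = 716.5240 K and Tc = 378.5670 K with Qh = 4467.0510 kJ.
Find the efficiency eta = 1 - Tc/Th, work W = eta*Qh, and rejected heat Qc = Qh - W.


eta = 1 - 378.5670/716.5240 = 0.4717
W = 0.4717 * 4467.0510 = 2106.9373 kJ
Qc = 4467.0510 - 2106.9373 = 2360.1137 kJ

eta = 47.1662%, W = 2106.9373 kJ, Qc = 2360.1137 kJ


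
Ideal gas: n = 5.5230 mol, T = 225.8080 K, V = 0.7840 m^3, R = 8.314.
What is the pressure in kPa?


P = nRT/V = 5.5230 * 8.314 * 225.8080 / 0.7840
= 10368.7019 / 0.7840 = 13225.3850 Pa = 13.2254 kPa

13.2254 kPa


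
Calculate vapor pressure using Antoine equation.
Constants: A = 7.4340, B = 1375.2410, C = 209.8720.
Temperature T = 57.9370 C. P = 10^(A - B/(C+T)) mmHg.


C+T = 267.8090
B/(C+T) = 5.1352
log10(P) = 7.4340 - 5.1352 = 2.2988
P = 10^2.2988 = 198.9958 mmHg

198.9958 mmHg


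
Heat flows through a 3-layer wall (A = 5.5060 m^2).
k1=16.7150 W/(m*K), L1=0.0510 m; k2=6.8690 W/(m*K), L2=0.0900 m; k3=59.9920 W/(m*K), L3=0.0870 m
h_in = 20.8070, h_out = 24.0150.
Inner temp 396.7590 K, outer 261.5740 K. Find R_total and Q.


R_conv_in = 1/(20.8070*5.5060) = 0.0087
R_1 = 0.0510/(16.7150*5.5060) = 0.0006
R_2 = 0.0900/(6.8690*5.5060) = 0.0024
R_3 = 0.0870/(59.9920*5.5060) = 0.0003
R_conv_out = 1/(24.0150*5.5060) = 0.0076
R_total = 0.0195 K/W
Q = 135.1850 / 0.0195 = 6936.5646 W

R_total = 0.0195 K/W, Q = 6936.5646 W


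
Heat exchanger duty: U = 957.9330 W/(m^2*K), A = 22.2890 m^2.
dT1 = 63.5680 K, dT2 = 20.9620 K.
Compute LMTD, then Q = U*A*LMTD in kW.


LMTD = 38.4046 K
Q = 957.9330 * 22.2890 * 38.4046 = 819990.3499 W = 819.9903 kW

819.9903 kW


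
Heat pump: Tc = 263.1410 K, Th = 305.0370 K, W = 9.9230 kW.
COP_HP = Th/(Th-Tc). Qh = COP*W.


COP = 305.0370 / 41.8960 = 7.2808
Qh = 7.2808 * 9.9230 = 72.2475 kW

COP = 7.2808, Qh = 72.2475 kW


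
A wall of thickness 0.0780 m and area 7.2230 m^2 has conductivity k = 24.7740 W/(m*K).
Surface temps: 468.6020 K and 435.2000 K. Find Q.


dT = 33.4020 K
Q = 24.7740 * 7.2230 * 33.4020 / 0.0780 = 76628.7281 W

76628.7281 W


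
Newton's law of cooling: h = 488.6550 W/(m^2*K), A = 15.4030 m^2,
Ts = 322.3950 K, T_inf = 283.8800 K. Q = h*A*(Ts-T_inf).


dT = 38.5150 K
Q = 488.6550 * 15.4030 * 38.5150 = 289892.8904 W

289892.8904 W


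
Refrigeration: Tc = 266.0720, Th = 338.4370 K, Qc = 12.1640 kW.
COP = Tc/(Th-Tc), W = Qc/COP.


COP = 266.0720 / 72.3650 = 3.6768
W = 12.1640 / 3.6768 = 3.3083 kW

COP = 3.6768, W = 3.3083 kW


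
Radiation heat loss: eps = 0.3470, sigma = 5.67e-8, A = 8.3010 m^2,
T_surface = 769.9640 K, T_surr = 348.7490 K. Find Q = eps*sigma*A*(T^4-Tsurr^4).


T^4 = 3.5146e+11
Tsurr^4 = 1.4793e+10
Q = 0.3470 * 5.67e-8 * 8.3010 * 3.3667e+11 = 54985.6949 W

54985.6949 W


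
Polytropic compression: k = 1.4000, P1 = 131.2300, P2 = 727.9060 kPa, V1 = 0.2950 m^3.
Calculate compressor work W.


(k-1)/k = 0.2857
(P2/P1)^exp = 1.6315
W = 3.5000 * 131.2300 * 0.2950 * (1.6315 - 1) = 85.5632 kJ

85.5632 kJ


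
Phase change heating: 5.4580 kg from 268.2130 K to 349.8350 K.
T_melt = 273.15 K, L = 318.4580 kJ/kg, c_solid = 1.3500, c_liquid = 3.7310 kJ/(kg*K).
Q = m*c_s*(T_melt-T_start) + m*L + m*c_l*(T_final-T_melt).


Q1 (sensible, solid) = 5.4580 * 1.3500 * 4.9370 = 36.3773 kJ
Q2 (latent) = 5.4580 * 318.4580 = 1738.1438 kJ
Q3 (sensible, liquid) = 5.4580 * 3.7310 * 76.6850 = 1561.5978 kJ
Q_total = 3336.1189 kJ

3336.1189 kJ


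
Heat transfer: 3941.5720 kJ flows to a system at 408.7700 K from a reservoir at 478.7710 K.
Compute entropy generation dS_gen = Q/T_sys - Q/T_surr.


dS_sys = 3941.5720/408.7700 = 9.6425 kJ/K
dS_surr = -3941.5720/478.7710 = -8.2327 kJ/K
dS_gen = 9.6425 - 8.2327 = 1.4098 kJ/K (irreversible)

dS_gen = 1.4098 kJ/K, irreversible


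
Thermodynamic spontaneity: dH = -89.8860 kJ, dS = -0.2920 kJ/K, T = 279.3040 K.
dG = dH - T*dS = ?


T*dS = 279.3040 * -0.2920 = -81.5568 kJ
dG = -89.8860 + 81.5568 = -8.3292 kJ (spontaneous)

dG = -8.3292 kJ, spontaneous


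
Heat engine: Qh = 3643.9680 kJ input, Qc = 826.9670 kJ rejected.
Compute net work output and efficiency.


W = 3643.9680 - 826.9670 = 2817.0010 kJ
eta = 2817.0010 / 3643.9680 = 0.7731 = 77.3059%

W = 2817.0010 kJ, eta = 77.3059%


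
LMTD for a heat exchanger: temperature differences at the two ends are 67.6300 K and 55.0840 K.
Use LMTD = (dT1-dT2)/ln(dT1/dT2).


dT1/dT2 = 1.2278
ln(dT1/dT2) = 0.2052
LMTD = 12.5460 / 0.2052 = 61.1426 K

61.1426 K


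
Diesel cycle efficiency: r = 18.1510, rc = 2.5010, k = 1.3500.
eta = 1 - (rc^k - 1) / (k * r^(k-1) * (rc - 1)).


r^(k-1) = 2.7581
rc^k = 3.4471
eta = 0.5622 = 56.2154%

56.2154%


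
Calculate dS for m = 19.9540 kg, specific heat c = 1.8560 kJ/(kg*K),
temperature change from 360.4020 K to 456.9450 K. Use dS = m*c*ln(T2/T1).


T2/T1 = 1.2679
ln(T2/T1) = 0.2373
dS = 19.9540 * 1.8560 * 0.2373 = 8.7899 kJ/K

8.7899 kJ/K


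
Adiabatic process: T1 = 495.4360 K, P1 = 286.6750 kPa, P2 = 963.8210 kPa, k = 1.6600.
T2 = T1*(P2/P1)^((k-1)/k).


(k-1)/k = 0.3976
(P2/P1)^exp = 1.6195
T2 = 495.4360 * 1.6195 = 802.3452 K

802.3452 K


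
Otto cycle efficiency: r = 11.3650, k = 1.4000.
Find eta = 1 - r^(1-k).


r^(k-1) = 2.6438
eta = 1 - 1/2.6438 = 0.6218 = 62.1756%

62.1756%


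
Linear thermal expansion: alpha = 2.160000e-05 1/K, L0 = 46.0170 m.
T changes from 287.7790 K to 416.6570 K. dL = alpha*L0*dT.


dT = 128.8780 K
dL = 2.160000e-05 * 46.0170 * 128.8780 = 0.128101 m
L_final = 46.145101 m

dL = 0.128101 m


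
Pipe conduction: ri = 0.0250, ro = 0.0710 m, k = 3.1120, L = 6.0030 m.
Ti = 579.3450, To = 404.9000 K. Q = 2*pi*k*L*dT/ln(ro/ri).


dT = 174.4450 K
ln(ro/ri) = 1.0438
Q = 2*pi*3.1120*6.0030*174.4450 / 1.0438 = 19616.7631 W

19616.7631 W


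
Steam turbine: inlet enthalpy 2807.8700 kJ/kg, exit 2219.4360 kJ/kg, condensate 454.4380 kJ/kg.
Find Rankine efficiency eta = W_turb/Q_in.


W = 588.4340 kJ/kg
Q_in = 2353.4320 kJ/kg
eta = 0.2500 = 25.0032%

eta = 25.0032%


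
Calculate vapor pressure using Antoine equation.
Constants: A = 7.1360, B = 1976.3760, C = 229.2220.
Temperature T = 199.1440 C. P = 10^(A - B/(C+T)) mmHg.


C+T = 428.3660
B/(C+T) = 4.6138
log10(P) = 7.1360 - 4.6138 = 2.5222
P = 10^2.5222 = 332.8469 mmHg

332.8469 mmHg


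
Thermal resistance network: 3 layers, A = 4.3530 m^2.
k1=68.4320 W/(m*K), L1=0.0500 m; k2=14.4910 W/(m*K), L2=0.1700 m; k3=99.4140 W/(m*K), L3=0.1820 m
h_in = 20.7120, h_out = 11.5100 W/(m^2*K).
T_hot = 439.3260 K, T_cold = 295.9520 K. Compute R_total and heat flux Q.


R_conv_in = 1/(20.7120*4.3530) = 0.0111
R_1 = 0.0500/(68.4320*4.3530) = 0.0002
R_2 = 0.1700/(14.4910*4.3530) = 0.0027
R_3 = 0.1820/(99.4140*4.3530) = 0.0004
R_conv_out = 1/(11.5100*4.3530) = 0.0200
R_total = 0.0343 K/W
Q = 143.3740 / 0.0343 = 4175.8869 W

R_total = 0.0343 K/W, Q = 4175.8869 W


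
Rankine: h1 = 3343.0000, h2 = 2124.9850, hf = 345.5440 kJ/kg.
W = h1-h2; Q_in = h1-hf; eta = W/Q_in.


W = 1218.0150 kJ/kg
Q_in = 2997.4560 kJ/kg
eta = 0.4063 = 40.6350%

eta = 40.6350%


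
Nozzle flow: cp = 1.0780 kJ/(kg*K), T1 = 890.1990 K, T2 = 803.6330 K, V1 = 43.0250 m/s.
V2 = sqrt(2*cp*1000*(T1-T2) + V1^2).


dT = 86.5660 K
2*cp*1000*dT = 186636.2960
V1^2 = 1851.1506
V2 = sqrt(188487.4466) = 434.1514 m/s

434.1514 m/s


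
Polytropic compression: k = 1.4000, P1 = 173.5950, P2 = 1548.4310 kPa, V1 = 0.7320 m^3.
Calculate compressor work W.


(k-1)/k = 0.2857
(P2/P1)^exp = 1.8687
W = 3.5000 * 173.5950 * 0.7320 * (1.8687 - 1) = 386.3361 kJ

386.3361 kJ


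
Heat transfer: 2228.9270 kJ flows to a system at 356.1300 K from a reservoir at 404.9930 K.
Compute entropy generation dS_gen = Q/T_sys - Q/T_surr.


dS_sys = 2228.9270/356.1300 = 6.2587 kJ/K
dS_surr = -2228.9270/404.9930 = -5.5036 kJ/K
dS_gen = 6.2587 - 5.5036 = 0.7551 kJ/K (irreversible)

dS_gen = 0.7551 kJ/K, irreversible


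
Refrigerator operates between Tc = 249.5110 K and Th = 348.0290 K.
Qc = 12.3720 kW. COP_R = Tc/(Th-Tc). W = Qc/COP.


COP = 249.5110 / 98.5180 = 2.5326
W = 12.3720 / 2.5326 = 4.8850 kW

COP = 2.5326, W = 4.8850 kW


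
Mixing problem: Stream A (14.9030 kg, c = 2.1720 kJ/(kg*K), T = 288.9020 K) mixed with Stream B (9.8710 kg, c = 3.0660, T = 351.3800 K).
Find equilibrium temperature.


num = 19985.8952
den = 62.6338
Tf = 319.0912 K

319.0912 K


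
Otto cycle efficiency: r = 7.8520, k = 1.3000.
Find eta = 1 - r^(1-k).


r^(k-1) = 1.8556
eta = 1 - 1/1.8556 = 0.4611 = 46.1103%

46.1103%


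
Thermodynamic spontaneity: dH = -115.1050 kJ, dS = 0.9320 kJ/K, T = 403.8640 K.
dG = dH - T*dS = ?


T*dS = 403.8640 * 0.9320 = 376.4012 kJ
dG = -115.1050 - 376.4012 = -491.5062 kJ (spontaneous)

dG = -491.5062 kJ, spontaneous


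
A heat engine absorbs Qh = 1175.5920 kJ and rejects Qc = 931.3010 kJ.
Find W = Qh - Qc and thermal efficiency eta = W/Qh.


W = 1175.5920 - 931.3010 = 244.2910 kJ
eta = 244.2910 / 1175.5920 = 0.2078 = 20.7803%

W = 244.2910 kJ, eta = 20.7803%


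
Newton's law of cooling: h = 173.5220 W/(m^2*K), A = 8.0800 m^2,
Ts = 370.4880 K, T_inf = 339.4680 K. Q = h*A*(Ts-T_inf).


dT = 31.0200 K
Q = 173.5220 * 8.0800 * 31.0200 = 43491.8317 W

43491.8317 W


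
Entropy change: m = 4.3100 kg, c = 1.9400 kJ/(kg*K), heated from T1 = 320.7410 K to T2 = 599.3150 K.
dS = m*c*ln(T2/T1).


T2/T1 = 1.8685
ln(T2/T1) = 0.6252
dS = 4.3100 * 1.9400 * 0.6252 = 5.2272 kJ/K

5.2272 kJ/K


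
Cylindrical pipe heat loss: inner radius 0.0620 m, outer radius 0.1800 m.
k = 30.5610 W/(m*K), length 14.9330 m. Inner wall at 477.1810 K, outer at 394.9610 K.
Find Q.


dT = 82.2200 K
ln(ro/ri) = 1.0658
Q = 2*pi*30.5610*14.9330*82.2200 / 1.0658 = 221201.0054 W

221201.0054 W


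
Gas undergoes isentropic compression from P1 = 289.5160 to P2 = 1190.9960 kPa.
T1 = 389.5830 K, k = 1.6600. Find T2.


(k-1)/k = 0.3976
(P2/P1)^exp = 1.7547
T2 = 389.5830 * 1.7547 = 683.6204 K

683.6204 K


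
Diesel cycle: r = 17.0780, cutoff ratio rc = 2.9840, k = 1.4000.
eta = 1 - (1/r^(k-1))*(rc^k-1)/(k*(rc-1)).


r^(k-1) = 3.1115
rc^k = 4.6208
eta = 0.5811 = 58.1051%

58.1051%


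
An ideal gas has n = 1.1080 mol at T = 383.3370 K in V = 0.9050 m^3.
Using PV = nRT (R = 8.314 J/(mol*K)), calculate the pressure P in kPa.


P = nRT/V = 1.1080 * 8.314 * 383.3370 / 0.9050
= 3531.2667 / 0.9050 = 3901.9522 Pa = 3.9020 kPa

3.9020 kPa


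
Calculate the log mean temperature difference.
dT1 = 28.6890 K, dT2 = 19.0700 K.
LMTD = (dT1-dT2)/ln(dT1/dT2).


dT1/dT2 = 1.5044
ln(dT1/dT2) = 0.4084
LMTD = 9.6190 / 0.4084 = 23.5530 K

23.5530 K


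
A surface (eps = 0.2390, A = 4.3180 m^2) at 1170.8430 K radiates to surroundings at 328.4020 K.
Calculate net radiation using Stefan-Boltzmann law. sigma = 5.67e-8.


T^4 = 1.8793e+12
Tsurr^4 = 1.1631e+10
Q = 0.2390 * 5.67e-8 * 4.3180 * 1.8677e+12 = 109285.3638 W

109285.3638 W


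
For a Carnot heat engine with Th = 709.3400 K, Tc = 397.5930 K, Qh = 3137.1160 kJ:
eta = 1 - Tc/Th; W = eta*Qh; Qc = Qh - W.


eta = 1 - 397.5930/709.3400 = 0.4395
W = 0.4395 * 3137.1160 = 1378.7274 kJ
Qc = 3137.1160 - 1378.7274 = 1758.3886 kJ

eta = 43.9489%, W = 1378.7274 kJ, Qc = 1758.3886 kJ


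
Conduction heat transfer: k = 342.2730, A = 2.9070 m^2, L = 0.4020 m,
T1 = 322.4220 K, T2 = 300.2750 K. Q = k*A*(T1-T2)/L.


dT = 22.1470 K
Q = 342.2730 * 2.9070 * 22.1470 / 0.4020 = 54815.8971 W

54815.8971 W


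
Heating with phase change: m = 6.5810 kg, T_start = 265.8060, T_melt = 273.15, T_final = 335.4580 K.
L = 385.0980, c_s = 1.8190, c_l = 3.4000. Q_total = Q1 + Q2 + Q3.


Q1 (sensible, solid) = 6.5810 * 1.8190 * 7.3440 = 87.9138 kJ
Q2 (latent) = 6.5810 * 385.0980 = 2534.3299 kJ
Q3 (sensible, liquid) = 6.5810 * 3.4000 * 62.3080 = 1394.1664 kJ
Q_total = 4016.4102 kJ

4016.4102 kJ


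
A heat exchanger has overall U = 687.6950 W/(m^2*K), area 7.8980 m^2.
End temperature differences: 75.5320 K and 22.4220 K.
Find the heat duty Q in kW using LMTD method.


LMTD = 43.7294 K
Q = 687.6950 * 7.8980 * 43.7294 = 237512.7062 W = 237.5127 kW

237.5127 kW


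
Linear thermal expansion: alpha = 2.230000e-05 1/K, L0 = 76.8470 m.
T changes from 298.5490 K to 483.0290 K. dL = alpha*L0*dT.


dT = 184.4800 K
dL = 2.230000e-05 * 76.8470 * 184.4800 = 0.316141 m
L_final = 77.163141 m

dL = 0.316141 m


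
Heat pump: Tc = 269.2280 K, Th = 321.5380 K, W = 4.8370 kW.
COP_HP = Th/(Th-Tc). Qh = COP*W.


COP = 321.5380 / 52.3100 = 6.1468
Qh = 6.1468 * 4.8370 = 29.7320 kW

COP = 6.1468, Qh = 29.7320 kW


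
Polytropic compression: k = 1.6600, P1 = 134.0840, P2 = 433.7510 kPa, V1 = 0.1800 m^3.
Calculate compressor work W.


(k-1)/k = 0.3976
(P2/P1)^exp = 1.5948
W = 2.5152 * 134.0840 * 0.1800 * (1.5948 - 1) = 36.1088 kJ

36.1088 kJ


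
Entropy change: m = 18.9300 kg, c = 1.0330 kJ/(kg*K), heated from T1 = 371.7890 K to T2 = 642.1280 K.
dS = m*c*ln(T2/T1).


T2/T1 = 1.7271
ln(T2/T1) = 0.5465
dS = 18.9300 * 1.0330 * 0.5465 = 10.6859 kJ/K

10.6859 kJ/K


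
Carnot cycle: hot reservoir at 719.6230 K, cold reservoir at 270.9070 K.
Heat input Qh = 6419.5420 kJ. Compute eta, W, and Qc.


eta = 1 - 270.9070/719.6230 = 0.6235
W = 0.6235 * 6419.5420 = 4002.8615 kJ
Qc = 6419.5420 - 4002.8615 = 2416.6805 kJ

eta = 62.3543%, W = 4002.8615 kJ, Qc = 2416.6805 kJ


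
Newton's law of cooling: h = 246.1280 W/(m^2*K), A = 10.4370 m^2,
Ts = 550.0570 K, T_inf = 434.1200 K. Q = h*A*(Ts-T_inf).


dT = 115.9370 K
Q = 246.1280 * 10.4370 * 115.9370 = 297823.3638 W

297823.3638 W


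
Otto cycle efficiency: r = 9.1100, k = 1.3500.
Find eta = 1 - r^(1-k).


r^(k-1) = 2.1669
eta = 1 - 1/2.1669 = 0.5385 = 53.8503%

53.8503%


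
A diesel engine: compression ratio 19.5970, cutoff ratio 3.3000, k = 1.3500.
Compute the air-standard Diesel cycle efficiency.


r^(k-1) = 2.8331
rc^k = 5.0118
eta = 0.5440 = 54.3951%

54.3951%


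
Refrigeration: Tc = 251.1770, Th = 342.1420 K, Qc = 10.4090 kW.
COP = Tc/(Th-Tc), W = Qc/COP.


COP = 251.1770 / 90.9650 = 2.7612
W = 10.4090 / 2.7612 = 3.7697 kW

COP = 2.7612, W = 3.7697 kW


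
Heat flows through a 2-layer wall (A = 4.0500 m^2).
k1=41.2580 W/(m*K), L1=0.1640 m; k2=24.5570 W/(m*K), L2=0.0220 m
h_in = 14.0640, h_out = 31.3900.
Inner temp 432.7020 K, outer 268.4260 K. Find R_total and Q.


R_conv_in = 1/(14.0640*4.0500) = 0.0176
R_1 = 0.1640/(41.2580*4.0500) = 0.0010
R_2 = 0.0220/(24.5570*4.0500) = 0.0002
R_conv_out = 1/(31.3900*4.0500) = 0.0079
R_total = 0.0266 K/W
Q = 164.2760 / 0.0266 = 6169.9667 W

R_total = 0.0266 K/W, Q = 6169.9667 W


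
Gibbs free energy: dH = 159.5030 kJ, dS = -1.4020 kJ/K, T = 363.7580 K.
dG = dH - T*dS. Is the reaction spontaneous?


T*dS = 363.7580 * -1.4020 = -509.9887 kJ
dG = 159.5030 + 509.9887 = 669.4917 kJ (non-spontaneous)

dG = 669.4917 kJ, non-spontaneous


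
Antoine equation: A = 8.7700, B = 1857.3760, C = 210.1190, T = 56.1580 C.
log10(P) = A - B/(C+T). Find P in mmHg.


C+T = 266.2770
B/(C+T) = 6.9754
log10(P) = 8.7700 - 6.9754 = 1.7946
P = 10^1.7946 = 62.3228 mmHg

62.3228 mmHg


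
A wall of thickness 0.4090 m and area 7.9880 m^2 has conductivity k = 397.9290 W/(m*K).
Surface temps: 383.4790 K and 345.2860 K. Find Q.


dT = 38.1930 K
Q = 397.9290 * 7.9880 * 38.1930 / 0.4090 = 296827.4845 W

296827.4845 W


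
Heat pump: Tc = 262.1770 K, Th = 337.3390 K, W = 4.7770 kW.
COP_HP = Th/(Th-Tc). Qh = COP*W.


COP = 337.3390 / 75.1620 = 4.4882
Qh = 4.4882 * 4.7770 = 21.4399 kW

COP = 4.4882, Qh = 21.4399 kW


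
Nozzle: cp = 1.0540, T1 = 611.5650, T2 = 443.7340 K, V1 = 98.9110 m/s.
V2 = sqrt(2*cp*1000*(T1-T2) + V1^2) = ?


dT = 167.8310 K
2*cp*1000*dT = 353787.7480
V1^2 = 9783.3859
V2 = sqrt(363571.1339) = 602.9686 m/s

602.9686 m/s


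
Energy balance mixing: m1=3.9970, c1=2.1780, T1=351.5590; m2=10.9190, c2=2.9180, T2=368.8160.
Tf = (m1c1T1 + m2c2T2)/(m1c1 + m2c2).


num = 14811.5683
den = 40.5671
Tf = 365.1127 K

365.1127 K


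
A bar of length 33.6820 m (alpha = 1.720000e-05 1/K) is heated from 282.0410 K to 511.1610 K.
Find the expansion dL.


dT = 229.1200 K
dL = 1.720000e-05 * 33.6820 * 229.1200 = 0.132736 m
L_final = 33.814736 m

dL = 0.132736 m


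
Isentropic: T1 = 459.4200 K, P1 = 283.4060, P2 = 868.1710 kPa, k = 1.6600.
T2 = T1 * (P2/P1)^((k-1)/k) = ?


(k-1)/k = 0.3976
(P2/P1)^exp = 1.5607
T2 = 459.4200 * 1.5607 = 716.9962 K

716.9962 K


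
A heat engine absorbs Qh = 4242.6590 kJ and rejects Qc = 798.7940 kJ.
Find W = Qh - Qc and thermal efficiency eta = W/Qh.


W = 4242.6590 - 798.7940 = 3443.8650 kJ
eta = 3443.8650 / 4242.6590 = 0.8117 = 81.1723%

W = 3443.8650 kJ, eta = 81.1723%


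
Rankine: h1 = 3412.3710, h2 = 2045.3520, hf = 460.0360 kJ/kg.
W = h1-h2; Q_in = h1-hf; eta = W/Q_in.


W = 1367.0190 kJ/kg
Q_in = 2952.3350 kJ/kg
eta = 0.4630 = 46.3030%

eta = 46.3030%


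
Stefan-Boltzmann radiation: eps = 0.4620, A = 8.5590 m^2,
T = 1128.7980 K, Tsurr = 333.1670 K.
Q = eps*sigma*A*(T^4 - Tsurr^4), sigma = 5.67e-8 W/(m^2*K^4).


T^4 = 1.6235e+12
Tsurr^4 = 1.2321e+10
Q = 0.4620 * 5.67e-8 * 8.5590 * 1.6112e+12 = 361247.2646 W

361247.2646 W


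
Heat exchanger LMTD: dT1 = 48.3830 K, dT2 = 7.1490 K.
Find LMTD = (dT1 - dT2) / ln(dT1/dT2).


dT1/dT2 = 6.7678
ln(dT1/dT2) = 1.9122
LMTD = 41.2340 / 1.9122 = 21.5639 K

21.5639 K


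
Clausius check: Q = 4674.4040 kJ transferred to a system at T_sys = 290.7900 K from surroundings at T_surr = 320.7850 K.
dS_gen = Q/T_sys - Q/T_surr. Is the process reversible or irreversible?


dS_sys = 4674.4040/290.7900 = 16.0748 kJ/K
dS_surr = -4674.4040/320.7850 = -14.5718 kJ/K
dS_gen = 16.0748 - 14.5718 = 1.5031 kJ/K (irreversible)

dS_gen = 1.5031 kJ/K, irreversible


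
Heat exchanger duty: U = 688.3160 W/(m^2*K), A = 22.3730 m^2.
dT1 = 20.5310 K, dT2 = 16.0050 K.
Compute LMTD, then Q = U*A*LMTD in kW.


LMTD = 18.1742 K
Q = 688.3160 * 22.3730 * 18.1742 = 279876.6440 W = 279.8766 kW

279.8766 kW


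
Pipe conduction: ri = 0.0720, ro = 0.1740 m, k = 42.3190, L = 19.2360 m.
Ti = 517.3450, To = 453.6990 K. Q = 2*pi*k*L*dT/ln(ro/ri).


dT = 63.6460 K
ln(ro/ri) = 0.8824
Q = 2*pi*42.3190*19.2360*63.6460 / 0.8824 = 368927.4532 W

368927.4532 W


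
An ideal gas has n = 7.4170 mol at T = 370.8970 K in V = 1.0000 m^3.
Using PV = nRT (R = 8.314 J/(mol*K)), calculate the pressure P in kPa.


P = nRT/V = 7.4170 * 8.314 * 370.8970 / 1.0000
= 22871.3405 / 1.0000 = 22871.3405 Pa = 22.8713 kPa

22.8713 kPa


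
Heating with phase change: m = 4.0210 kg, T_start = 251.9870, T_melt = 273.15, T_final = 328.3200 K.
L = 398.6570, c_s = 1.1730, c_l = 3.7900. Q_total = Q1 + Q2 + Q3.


Q1 (sensible, solid) = 4.0210 * 1.1730 * 21.1630 = 99.8181 kJ
Q2 (latent) = 4.0210 * 398.6570 = 1602.9998 kJ
Q3 (sensible, liquid) = 4.0210 * 3.7900 * 55.1700 = 840.7682 kJ
Q_total = 2543.5861 kJ

2543.5861 kJ


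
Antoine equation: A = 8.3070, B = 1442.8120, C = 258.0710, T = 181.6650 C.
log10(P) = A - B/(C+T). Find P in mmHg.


C+T = 439.7360
B/(C+T) = 3.2811
log10(P) = 8.3070 - 3.2811 = 5.0259
P = 10^5.0259 = 106148.3300 mmHg

106148.3300 mmHg


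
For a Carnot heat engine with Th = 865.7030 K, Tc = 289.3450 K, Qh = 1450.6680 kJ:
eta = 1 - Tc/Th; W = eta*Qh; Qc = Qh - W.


eta = 1 - 289.3450/865.7030 = 0.6658
W = 0.6658 * 1450.6680 = 965.8094 kJ
Qc = 1450.6680 - 965.8094 = 484.8586 kJ

eta = 66.5769%, W = 965.8094 kJ, Qc = 484.8586 kJ


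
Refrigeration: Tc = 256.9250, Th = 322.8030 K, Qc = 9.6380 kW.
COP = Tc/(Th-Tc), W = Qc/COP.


COP = 256.9250 / 65.8780 = 3.9000
W = 9.6380 / 3.9000 = 2.4713 kW

COP = 3.9000, W = 2.4713 kW


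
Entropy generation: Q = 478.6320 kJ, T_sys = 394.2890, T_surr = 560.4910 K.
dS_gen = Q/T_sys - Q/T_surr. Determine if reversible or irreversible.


dS_sys = 478.6320/394.2890 = 1.2139 kJ/K
dS_surr = -478.6320/560.4910 = -0.8540 kJ/K
dS_gen = 1.2139 - 0.8540 = 0.3600 kJ/K (irreversible)

dS_gen = 0.3600 kJ/K, irreversible


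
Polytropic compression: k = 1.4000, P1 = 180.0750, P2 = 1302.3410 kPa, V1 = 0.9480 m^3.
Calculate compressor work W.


(k-1)/k = 0.2857
(P2/P1)^exp = 1.7600
W = 3.5000 * 180.0750 * 0.9480 * (1.7600 - 1) = 454.0756 kJ

454.0756 kJ


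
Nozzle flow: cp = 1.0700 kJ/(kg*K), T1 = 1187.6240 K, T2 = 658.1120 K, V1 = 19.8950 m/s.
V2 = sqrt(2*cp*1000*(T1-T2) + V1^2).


dT = 529.5120 K
2*cp*1000*dT = 1133155.6800
V1^2 = 395.8110
V2 = sqrt(1133551.4910) = 1064.6838 m/s

1064.6838 m/s


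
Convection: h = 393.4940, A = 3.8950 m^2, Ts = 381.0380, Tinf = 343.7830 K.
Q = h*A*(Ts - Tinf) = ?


dT = 37.2550 K
Q = 393.4940 * 3.8950 * 37.2550 = 57099.2159 W

57099.2159 W


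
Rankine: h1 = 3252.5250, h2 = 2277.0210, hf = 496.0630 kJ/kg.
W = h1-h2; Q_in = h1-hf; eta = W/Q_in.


W = 975.5040 kJ/kg
Q_in = 2756.4620 kJ/kg
eta = 0.3539 = 35.3897%

eta = 35.3897%


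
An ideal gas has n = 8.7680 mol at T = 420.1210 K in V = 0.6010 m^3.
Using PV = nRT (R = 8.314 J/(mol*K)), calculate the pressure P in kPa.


P = nRT/V = 8.7680 * 8.314 * 420.1210 / 0.6010
= 30625.6244 / 0.6010 = 50957.7777 Pa = 50.9578 kPa

50.9578 kPa


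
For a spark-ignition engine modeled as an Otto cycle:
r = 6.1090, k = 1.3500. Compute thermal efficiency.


r^(k-1) = 1.8840
eta = 1 - 1/1.8840 = 0.4692 = 46.9225%

46.9225%


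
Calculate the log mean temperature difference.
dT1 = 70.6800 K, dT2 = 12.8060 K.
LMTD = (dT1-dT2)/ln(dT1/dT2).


dT1/dT2 = 5.5193
ln(dT1/dT2) = 1.7082
LMTD = 57.8740 / 1.7082 = 33.8791 K

33.8791 K


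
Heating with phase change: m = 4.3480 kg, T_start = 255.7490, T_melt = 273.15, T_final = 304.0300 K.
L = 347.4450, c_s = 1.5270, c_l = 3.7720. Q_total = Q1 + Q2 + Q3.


Q1 (sensible, solid) = 4.3480 * 1.5270 * 17.4010 = 115.5321 kJ
Q2 (latent) = 4.3480 * 347.4450 = 1510.6909 kJ
Q3 (sensible, liquid) = 4.3480 * 3.7720 * 30.8800 = 506.4523 kJ
Q_total = 2132.6752 kJ

2132.6752 kJ


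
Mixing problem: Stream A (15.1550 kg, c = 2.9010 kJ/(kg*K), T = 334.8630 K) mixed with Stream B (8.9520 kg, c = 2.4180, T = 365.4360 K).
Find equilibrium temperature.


num = 22632.3405
den = 65.6106
Tf = 344.9495 K

344.9495 K


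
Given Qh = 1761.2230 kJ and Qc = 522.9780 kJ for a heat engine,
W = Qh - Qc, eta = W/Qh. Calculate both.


W = 1761.2230 - 522.9780 = 1238.2450 kJ
eta = 1238.2450 / 1761.2230 = 0.7031 = 70.3060%

W = 1238.2450 kJ, eta = 70.3060%


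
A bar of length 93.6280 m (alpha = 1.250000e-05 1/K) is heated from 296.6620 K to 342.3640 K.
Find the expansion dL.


dT = 45.7020 K
dL = 1.250000e-05 * 93.6280 * 45.7020 = 0.053487 m
L_final = 93.681487 m

dL = 0.053487 m


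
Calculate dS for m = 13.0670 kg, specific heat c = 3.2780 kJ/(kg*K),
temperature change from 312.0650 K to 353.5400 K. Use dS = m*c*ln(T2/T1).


T2/T1 = 1.1329
ln(T2/T1) = 0.1248
dS = 13.0670 * 3.2780 * 0.1248 = 5.3450 kJ/K

5.3450 kJ/K


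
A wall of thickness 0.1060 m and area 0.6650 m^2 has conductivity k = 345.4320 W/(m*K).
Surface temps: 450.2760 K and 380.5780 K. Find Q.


dT = 69.6980 K
Q = 345.4320 * 0.6650 * 69.6980 / 0.1060 = 151042.3254 W

151042.3254 W


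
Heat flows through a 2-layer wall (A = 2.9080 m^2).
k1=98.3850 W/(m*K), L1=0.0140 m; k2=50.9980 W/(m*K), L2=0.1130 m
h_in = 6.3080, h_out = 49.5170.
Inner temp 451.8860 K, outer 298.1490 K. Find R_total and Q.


R_conv_in = 1/(6.3080*2.9080) = 0.0545
R_1 = 0.0140/(98.3850*2.9080) = 4.8933e-05
R_2 = 0.1130/(50.9980*2.9080) = 0.0008
R_conv_out = 1/(49.5170*2.9080) = 0.0069
R_total = 0.0623 K/W
Q = 153.7370 / 0.0623 = 2468.8659 W

R_total = 0.0623 K/W, Q = 2468.8659 W


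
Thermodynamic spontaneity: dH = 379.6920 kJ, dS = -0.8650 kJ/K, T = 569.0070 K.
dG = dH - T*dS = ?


T*dS = 569.0070 * -0.8650 = -492.1911 kJ
dG = 379.6920 + 492.1911 = 871.8831 kJ (non-spontaneous)

dG = 871.8831 kJ, non-spontaneous


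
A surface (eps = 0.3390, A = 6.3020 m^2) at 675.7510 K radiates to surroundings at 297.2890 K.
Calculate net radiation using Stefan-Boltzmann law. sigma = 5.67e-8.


T^4 = 2.0852e+11
Tsurr^4 = 7.8112e+09
Q = 0.3390 * 5.67e-8 * 6.3020 * 2.0071e+11 = 24312.3366 W

24312.3366 W


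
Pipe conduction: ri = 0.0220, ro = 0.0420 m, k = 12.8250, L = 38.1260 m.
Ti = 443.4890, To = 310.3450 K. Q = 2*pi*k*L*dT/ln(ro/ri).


dT = 133.1440 K
ln(ro/ri) = 0.6466
Q = 2*pi*12.8250*38.1260*133.1440 / 0.6466 = 632595.5615 W

632595.5615 W


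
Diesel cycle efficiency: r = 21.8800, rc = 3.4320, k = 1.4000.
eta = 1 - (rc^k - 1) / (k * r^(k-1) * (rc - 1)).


r^(k-1) = 3.4357
rc^k = 5.6204
eta = 0.6050 = 60.5027%

60.5027%


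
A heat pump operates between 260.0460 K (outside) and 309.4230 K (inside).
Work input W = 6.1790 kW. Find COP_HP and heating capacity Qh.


COP = 309.4230 / 49.3770 = 6.2665
Qh = 6.2665 * 6.1790 = 38.7210 kW

COP = 6.2665, Qh = 38.7210 kW


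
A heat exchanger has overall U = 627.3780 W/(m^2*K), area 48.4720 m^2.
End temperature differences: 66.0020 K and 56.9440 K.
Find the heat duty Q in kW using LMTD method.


LMTD = 61.3616 K
Q = 627.3780 * 48.4720 * 61.3616 = 1866023.0425 W = 1866.0230 kW

1866.0230 kW


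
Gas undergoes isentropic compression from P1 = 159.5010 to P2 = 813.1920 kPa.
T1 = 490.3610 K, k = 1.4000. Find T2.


(k-1)/k = 0.2857
(P2/P1)^exp = 1.5927
T2 = 490.3610 * 1.5927 = 780.9778 K

780.9778 K


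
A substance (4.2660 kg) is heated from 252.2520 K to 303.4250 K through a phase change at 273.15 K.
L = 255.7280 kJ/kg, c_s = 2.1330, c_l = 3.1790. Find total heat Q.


Q1 (sensible, solid) = 4.2660 * 2.1330 * 20.8980 = 190.1588 kJ
Q2 (latent) = 4.2660 * 255.7280 = 1090.9356 kJ
Q3 (sensible, liquid) = 4.2660 * 3.1790 * 30.2750 = 410.5779 kJ
Q_total = 1691.6723 kJ

1691.6723 kJ


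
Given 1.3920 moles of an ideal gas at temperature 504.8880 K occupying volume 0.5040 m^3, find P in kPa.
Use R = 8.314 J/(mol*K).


P = nRT/V = 1.3920 * 8.314 * 504.8880 / 0.5040
= 5843.1133 / 0.5040 = 11593.4787 Pa = 11.5935 kPa

11.5935 kPa


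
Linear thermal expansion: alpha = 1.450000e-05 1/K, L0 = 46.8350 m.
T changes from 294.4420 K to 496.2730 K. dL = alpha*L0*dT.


dT = 201.8310 K
dL = 1.450000e-05 * 46.8350 * 201.8310 = 0.137065 m
L_final = 46.972065 m

dL = 0.137065 m


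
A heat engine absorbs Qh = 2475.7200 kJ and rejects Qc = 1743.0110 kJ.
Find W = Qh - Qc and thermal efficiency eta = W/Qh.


W = 2475.7200 - 1743.0110 = 732.7090 kJ
eta = 732.7090 / 2475.7200 = 0.2960 = 29.5958%

W = 732.7090 kJ, eta = 29.5958%


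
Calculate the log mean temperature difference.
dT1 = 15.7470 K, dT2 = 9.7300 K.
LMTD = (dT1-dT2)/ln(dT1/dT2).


dT1/dT2 = 1.6184
ln(dT1/dT2) = 0.4814
LMTD = 6.0170 / 0.4814 = 12.4980 K

12.4980 K


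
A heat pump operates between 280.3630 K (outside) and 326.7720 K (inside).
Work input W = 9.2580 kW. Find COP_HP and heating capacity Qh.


COP = 326.7720 / 46.4090 = 7.0411
Qh = 7.0411 * 9.2580 = 65.1868 kW

COP = 7.0411, Qh = 65.1868 kW


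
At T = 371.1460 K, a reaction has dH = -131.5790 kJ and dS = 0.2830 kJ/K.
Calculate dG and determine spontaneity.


T*dS = 371.1460 * 0.2830 = 105.0343 kJ
dG = -131.5790 - 105.0343 = -236.6133 kJ (spontaneous)

dG = -236.6133 kJ, spontaneous


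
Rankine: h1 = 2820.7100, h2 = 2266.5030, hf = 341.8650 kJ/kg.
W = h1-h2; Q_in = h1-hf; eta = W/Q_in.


W = 554.2070 kJ/kg
Q_in = 2478.8450 kJ/kg
eta = 0.2236 = 22.3575%

eta = 22.3575%


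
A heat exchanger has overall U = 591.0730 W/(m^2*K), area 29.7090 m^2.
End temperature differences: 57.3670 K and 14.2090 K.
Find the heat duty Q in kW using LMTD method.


LMTD = 30.9245 K
Q = 591.0730 * 29.7090 * 30.9245 = 543039.5722 W = 543.0396 kW

543.0396 kW


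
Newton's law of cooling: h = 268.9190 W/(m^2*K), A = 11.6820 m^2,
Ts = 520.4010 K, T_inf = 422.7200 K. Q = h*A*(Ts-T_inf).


dT = 97.6810 K
Q = 268.9190 * 11.6820 * 97.6810 = 306866.0100 W

306866.0100 W


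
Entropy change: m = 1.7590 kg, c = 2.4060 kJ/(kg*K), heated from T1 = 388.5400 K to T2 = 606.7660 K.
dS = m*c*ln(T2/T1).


T2/T1 = 1.5617
ln(T2/T1) = 0.4457
dS = 1.7590 * 2.4060 * 0.4457 = 1.8865 kJ/K

1.8865 kJ/K


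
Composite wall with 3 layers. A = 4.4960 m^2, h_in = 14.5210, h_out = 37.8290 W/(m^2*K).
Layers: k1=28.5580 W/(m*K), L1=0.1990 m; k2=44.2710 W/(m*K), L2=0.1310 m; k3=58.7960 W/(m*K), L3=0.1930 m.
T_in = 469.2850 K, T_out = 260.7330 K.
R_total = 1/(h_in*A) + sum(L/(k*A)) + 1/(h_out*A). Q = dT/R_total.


R_conv_in = 1/(14.5210*4.4960) = 0.0153
R_1 = 0.1990/(28.5580*4.4960) = 0.0015
R_2 = 0.1310/(44.2710*4.4960) = 0.0007
R_3 = 0.1930/(58.7960*4.4960) = 0.0007
R_conv_out = 1/(37.8290*4.4960) = 0.0059
R_total = 0.0241 K/W
Q = 208.5520 / 0.0241 = 8641.1065 W

R_total = 0.0241 K/W, Q = 8641.1065 W


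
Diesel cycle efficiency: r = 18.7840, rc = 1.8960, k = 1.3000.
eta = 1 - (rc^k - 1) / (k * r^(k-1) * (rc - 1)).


r^(k-1) = 2.4107
rc^k = 2.2972
eta = 0.5380 = 53.8041%

53.8041%


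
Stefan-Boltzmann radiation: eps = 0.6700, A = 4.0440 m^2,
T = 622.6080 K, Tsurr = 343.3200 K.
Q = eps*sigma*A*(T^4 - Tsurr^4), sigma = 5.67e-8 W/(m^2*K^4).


T^4 = 1.5027e+11
Tsurr^4 = 1.3893e+10
Q = 0.6700 * 5.67e-8 * 4.0440 * 1.3637e+11 = 20950.5403 W

20950.5403 W


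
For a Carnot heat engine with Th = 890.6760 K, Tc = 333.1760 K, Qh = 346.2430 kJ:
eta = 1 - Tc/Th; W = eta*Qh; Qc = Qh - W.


eta = 1 - 333.1760/890.6760 = 0.6259
W = 0.6259 * 346.2430 = 216.7236 kJ
Qc = 346.2430 - 216.7236 = 129.5194 kJ

eta = 62.5929%, W = 216.7236 kJ, Qc = 129.5194 kJ


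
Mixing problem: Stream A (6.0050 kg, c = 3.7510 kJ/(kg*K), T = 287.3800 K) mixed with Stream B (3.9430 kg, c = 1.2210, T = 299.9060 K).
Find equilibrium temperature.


num = 7917.0324
den = 27.3392
Tf = 289.5858 K

289.5858 K


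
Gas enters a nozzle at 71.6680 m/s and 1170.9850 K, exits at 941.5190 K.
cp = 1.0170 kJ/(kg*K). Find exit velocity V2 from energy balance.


dT = 229.4660 K
2*cp*1000*dT = 466733.8440
V1^2 = 5136.3022
V2 = sqrt(471870.1462) = 686.9281 m/s

686.9281 m/s


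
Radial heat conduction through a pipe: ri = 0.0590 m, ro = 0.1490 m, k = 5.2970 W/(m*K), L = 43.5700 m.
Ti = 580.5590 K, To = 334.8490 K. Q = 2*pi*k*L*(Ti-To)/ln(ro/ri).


dT = 245.7100 K
ln(ro/ri) = 0.9264
Q = 2*pi*5.2970*43.5700*245.7100 / 0.9264 = 384607.3082 W

384607.3082 W


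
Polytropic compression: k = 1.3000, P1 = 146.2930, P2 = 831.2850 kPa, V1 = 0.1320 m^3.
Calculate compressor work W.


(k-1)/k = 0.2308
(P2/P1)^exp = 1.4932
W = 4.3333 * 146.2930 * 0.1320 * (1.4932 - 1) = 41.2718 kJ

41.2718 kJ


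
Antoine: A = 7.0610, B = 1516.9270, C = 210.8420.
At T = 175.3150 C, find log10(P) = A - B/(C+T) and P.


C+T = 386.1570
B/(C+T) = 3.9283
log10(P) = 7.0610 - 3.9283 = 3.1327
P = 10^3.1327 = 1357.4851 mmHg

1357.4851 mmHg


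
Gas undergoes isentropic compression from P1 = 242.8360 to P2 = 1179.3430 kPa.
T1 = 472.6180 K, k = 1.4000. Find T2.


(k-1)/k = 0.2857
(P2/P1)^exp = 1.5707
T2 = 472.6180 * 1.5707 = 742.3414 K

742.3414 K


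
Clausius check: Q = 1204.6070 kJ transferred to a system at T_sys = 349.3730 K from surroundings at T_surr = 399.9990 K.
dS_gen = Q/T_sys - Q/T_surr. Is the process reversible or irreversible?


dS_sys = 1204.6070/349.3730 = 3.4479 kJ/K
dS_surr = -1204.6070/399.9990 = -3.0115 kJ/K
dS_gen = 3.4479 - 3.0115 = 0.4364 kJ/K (irreversible)

dS_gen = 0.4364 kJ/K, irreversible


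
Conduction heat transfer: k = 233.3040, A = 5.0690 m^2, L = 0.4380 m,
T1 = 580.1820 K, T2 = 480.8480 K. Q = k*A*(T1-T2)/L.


dT = 99.3340 K
Q = 233.3040 * 5.0690 * 99.3340 / 0.4380 = 268205.8768 W

268205.8768 W


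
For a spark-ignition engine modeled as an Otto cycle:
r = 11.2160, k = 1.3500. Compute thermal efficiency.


r^(k-1) = 2.3305
eta = 1 - 1/2.3305 = 0.5709 = 57.0902%

57.0902%


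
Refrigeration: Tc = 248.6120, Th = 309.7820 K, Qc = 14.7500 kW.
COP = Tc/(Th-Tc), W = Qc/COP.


COP = 248.6120 / 61.1700 = 4.0643
W = 14.7500 / 4.0643 = 3.6292 kW

COP = 4.0643, W = 3.6292 kW


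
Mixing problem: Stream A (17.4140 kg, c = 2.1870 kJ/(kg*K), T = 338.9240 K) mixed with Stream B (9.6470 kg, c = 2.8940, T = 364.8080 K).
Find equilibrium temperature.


num = 23092.5855
den = 66.0028
Tf = 349.8726 K

349.8726 K


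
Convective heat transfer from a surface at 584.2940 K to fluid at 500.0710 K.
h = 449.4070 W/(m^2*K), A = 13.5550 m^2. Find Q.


dT = 84.2230 K
Q = 449.4070 * 13.5550 * 84.2230 = 513062.2501 W

513062.2501 W


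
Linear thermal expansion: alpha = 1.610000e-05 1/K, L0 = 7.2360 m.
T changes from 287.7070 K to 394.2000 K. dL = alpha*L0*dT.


dT = 106.4930 K
dL = 1.610000e-05 * 7.2360 * 106.4930 = 0.012406 m
L_final = 7.248406 m

dL = 0.012406 m


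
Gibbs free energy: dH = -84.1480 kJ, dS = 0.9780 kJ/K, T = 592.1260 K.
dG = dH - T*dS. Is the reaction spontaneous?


T*dS = 592.1260 * 0.9780 = 579.0992 kJ
dG = -84.1480 - 579.0992 = -663.2472 kJ (spontaneous)

dG = -663.2472 kJ, spontaneous


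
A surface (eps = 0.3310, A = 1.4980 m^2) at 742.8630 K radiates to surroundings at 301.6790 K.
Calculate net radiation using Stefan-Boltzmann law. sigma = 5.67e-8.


T^4 = 3.0453e+11
Tsurr^4 = 8.2829e+09
Q = 0.3310 * 5.67e-8 * 1.4980 * 2.9625e+11 = 8328.7916 W

8328.7916 W


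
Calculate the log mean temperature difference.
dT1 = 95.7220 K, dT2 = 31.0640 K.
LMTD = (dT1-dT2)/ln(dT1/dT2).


dT1/dT2 = 3.0814
ln(dT1/dT2) = 1.1254
LMTD = 64.6580 / 1.1254 = 57.4534 K

57.4534 K


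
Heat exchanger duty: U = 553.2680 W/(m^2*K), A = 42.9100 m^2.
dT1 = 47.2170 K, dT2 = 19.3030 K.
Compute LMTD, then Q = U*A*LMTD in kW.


LMTD = 31.2065 K
Q = 553.2680 * 42.9100 * 31.2065 = 740864.8066 W = 740.8648 kW

740.8648 kW


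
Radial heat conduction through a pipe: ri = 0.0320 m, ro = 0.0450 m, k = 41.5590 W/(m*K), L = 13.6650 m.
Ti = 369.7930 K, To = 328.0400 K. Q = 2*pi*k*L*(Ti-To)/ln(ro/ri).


dT = 41.7530 K
ln(ro/ri) = 0.3409
Q = 2*pi*41.5590*13.6650*41.7530 / 0.3409 = 436999.9709 W

436999.9709 W


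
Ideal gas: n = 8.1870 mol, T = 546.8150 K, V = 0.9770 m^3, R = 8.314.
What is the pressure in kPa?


P = nRT/V = 8.1870 * 8.314 * 546.8150 / 0.9770
= 37219.9024 / 0.9770 = 38096.1130 Pa = 38.0961 kPa

38.0961 kPa


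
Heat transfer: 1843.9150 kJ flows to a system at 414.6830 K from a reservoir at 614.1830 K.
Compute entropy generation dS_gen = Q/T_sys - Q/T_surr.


dS_sys = 1843.9150/414.6830 = 4.4466 kJ/K
dS_surr = -1843.9150/614.1830 = -3.0022 kJ/K
dS_gen = 4.4466 - 3.0022 = 1.4443 kJ/K (irreversible)

dS_gen = 1.4443 kJ/K, irreversible


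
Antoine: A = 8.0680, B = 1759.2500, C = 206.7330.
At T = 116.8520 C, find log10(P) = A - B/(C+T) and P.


C+T = 323.5850
B/(C+T) = 5.4367
log10(P) = 8.0680 - 5.4367 = 2.6313
P = 10^2.6313 = 427.8114 mmHg

427.8114 mmHg


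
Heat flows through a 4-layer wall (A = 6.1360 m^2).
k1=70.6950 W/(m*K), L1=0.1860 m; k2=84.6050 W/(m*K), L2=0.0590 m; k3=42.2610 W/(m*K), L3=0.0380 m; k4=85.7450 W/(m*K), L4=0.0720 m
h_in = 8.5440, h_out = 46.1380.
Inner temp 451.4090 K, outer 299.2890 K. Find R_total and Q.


R_conv_in = 1/(8.5440*6.1360) = 0.0191
R_1 = 0.1860/(70.6950*6.1360) = 0.0004
R_2 = 0.0590/(84.6050*6.1360) = 0.0001
R_3 = 0.0380/(42.2610*6.1360) = 0.0001
R_4 = 0.0720/(85.7450*6.1360) = 0.0001
R_conv_out = 1/(46.1380*6.1360) = 0.0035
R_total = 0.0234 K/W
Q = 152.1200 / 0.0234 = 6491.8049 W

R_total = 0.0234 K/W, Q = 6491.8049 W


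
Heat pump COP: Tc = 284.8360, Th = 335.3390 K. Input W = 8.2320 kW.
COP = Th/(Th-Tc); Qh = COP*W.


COP = 335.3390 / 50.5030 = 6.6400
Qh = 6.6400 * 8.2320 = 54.6603 kW

COP = 6.6400, Qh = 54.6603 kW


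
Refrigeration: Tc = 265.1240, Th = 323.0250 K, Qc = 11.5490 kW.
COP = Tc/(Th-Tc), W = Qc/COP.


COP = 265.1240 / 57.9010 = 4.5789
W = 11.5490 / 4.5789 = 2.5222 kW

COP = 4.5789, W = 2.5222 kW


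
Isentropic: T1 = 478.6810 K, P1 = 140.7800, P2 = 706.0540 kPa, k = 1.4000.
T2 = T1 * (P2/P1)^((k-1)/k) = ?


(k-1)/k = 0.2857
(P2/P1)^exp = 1.5852
T2 = 478.6810 * 1.5852 = 758.8065 K

758.8065 K


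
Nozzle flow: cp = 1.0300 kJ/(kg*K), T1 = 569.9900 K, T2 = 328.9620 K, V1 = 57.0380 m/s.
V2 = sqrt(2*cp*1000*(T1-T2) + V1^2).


dT = 241.0280 K
2*cp*1000*dT = 496517.6800
V1^2 = 3253.3334
V2 = sqrt(499771.0134) = 706.9448 m/s

706.9448 m/s


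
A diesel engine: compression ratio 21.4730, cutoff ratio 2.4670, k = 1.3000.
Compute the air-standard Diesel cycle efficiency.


r^(k-1) = 2.5094
rc^k = 3.2346
eta = 0.5331 = 53.3064%

53.3064%


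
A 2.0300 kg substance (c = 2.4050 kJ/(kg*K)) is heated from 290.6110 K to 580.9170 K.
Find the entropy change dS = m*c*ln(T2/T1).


T2/T1 = 1.9990
ln(T2/T1) = 0.6926
dS = 2.0300 * 2.4050 * 0.6926 = 3.3815 kJ/K

3.3815 kJ/K


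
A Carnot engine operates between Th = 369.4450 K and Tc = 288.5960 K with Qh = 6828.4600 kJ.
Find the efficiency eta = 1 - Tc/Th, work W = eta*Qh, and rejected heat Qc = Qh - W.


eta = 1 - 288.5960/369.4450 = 0.2188
W = 0.2188 * 6828.4600 = 1494.3338 kJ
Qc = 6828.4600 - 1494.3338 = 5334.1262 kJ

eta = 21.8839%, W = 1494.3338 kJ, Qc = 5334.1262 kJ


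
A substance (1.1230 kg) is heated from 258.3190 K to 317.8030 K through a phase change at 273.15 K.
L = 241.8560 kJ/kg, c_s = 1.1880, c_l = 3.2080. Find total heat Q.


Q1 (sensible, solid) = 1.1230 * 1.1880 * 14.8310 = 19.7864 kJ
Q2 (latent) = 1.1230 * 241.8560 = 271.6043 kJ
Q3 (sensible, liquid) = 1.1230 * 3.2080 * 44.6530 = 160.8662 kJ
Q_total = 452.2569 kJ

452.2569 kJ


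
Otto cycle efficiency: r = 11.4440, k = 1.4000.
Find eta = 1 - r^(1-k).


r^(k-1) = 2.6511
eta = 1 - 1/2.6511 = 0.6228 = 62.2802%

62.2802%


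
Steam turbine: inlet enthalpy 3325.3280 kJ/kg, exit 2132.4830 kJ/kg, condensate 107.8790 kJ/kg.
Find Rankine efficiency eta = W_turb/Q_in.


W = 1192.8450 kJ/kg
Q_in = 3217.4490 kJ/kg
eta = 0.3707 = 37.0742%

eta = 37.0742%


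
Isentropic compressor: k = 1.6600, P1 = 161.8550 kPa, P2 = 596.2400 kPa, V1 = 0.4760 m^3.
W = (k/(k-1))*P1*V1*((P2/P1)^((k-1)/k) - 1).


(k-1)/k = 0.3976
(P2/P1)^exp = 1.6794
W = 2.5152 * 161.8550 * 0.4760 * (1.6794 - 1) = 131.6500 kJ

131.6500 kJ


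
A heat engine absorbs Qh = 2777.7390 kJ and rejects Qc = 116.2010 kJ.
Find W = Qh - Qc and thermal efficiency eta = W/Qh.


W = 2777.7390 - 116.2010 = 2661.5380 kJ
eta = 2661.5380 / 2777.7390 = 0.9582 = 95.8167%

W = 2661.5380 kJ, eta = 95.8167%


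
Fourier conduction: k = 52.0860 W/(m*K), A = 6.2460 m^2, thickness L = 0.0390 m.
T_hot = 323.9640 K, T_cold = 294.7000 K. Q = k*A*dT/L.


dT = 29.2640 K
Q = 52.0860 * 6.2460 * 29.2640 / 0.0390 = 244113.6518 W

244113.6518 W


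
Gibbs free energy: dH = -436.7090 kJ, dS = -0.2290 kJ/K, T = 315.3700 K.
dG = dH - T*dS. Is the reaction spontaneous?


T*dS = 315.3700 * -0.2290 = -72.2197 kJ
dG = -436.7090 + 72.2197 = -364.4893 kJ (spontaneous)

dG = -364.4893 kJ, spontaneous


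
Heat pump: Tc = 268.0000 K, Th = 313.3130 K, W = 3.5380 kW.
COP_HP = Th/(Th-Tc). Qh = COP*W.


COP = 313.3130 / 45.3130 = 6.9144
Qh = 6.9144 * 3.5380 = 24.4632 kW

COP = 6.9144, Qh = 24.4632 kW


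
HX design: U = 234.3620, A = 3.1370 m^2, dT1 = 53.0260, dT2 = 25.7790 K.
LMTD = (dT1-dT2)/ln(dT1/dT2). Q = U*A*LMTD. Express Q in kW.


LMTD = 37.7789 K
Q = 234.3620 * 3.1370 * 37.7789 = 27774.8261 W = 27.7748 kW

27.7748 kW


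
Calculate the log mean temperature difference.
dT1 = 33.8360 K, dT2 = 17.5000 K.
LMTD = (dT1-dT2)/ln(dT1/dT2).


dT1/dT2 = 1.9335
ln(dT1/dT2) = 0.6593
LMTD = 16.3360 / 0.6593 = 24.7769 K

24.7769 K


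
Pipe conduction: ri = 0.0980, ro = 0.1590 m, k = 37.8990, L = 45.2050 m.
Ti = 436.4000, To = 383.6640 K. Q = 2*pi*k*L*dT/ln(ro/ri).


dT = 52.7360 K
ln(ro/ri) = 0.4839
Q = 2*pi*37.8990*45.2050*52.7360 / 0.4839 = 1173039.6681 W

1173039.6681 W


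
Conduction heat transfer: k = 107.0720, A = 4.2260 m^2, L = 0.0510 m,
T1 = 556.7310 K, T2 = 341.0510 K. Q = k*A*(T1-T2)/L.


dT = 215.6800 K
Q = 107.0720 * 4.2260 * 215.6800 / 0.0510 = 1913573.3166 W

1913573.3166 W


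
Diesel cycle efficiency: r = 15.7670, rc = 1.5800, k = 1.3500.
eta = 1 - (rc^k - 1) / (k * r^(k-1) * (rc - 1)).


r^(k-1) = 2.6255
rc^k = 1.8543
eta = 0.5844 = 58.4423%

58.4423%
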